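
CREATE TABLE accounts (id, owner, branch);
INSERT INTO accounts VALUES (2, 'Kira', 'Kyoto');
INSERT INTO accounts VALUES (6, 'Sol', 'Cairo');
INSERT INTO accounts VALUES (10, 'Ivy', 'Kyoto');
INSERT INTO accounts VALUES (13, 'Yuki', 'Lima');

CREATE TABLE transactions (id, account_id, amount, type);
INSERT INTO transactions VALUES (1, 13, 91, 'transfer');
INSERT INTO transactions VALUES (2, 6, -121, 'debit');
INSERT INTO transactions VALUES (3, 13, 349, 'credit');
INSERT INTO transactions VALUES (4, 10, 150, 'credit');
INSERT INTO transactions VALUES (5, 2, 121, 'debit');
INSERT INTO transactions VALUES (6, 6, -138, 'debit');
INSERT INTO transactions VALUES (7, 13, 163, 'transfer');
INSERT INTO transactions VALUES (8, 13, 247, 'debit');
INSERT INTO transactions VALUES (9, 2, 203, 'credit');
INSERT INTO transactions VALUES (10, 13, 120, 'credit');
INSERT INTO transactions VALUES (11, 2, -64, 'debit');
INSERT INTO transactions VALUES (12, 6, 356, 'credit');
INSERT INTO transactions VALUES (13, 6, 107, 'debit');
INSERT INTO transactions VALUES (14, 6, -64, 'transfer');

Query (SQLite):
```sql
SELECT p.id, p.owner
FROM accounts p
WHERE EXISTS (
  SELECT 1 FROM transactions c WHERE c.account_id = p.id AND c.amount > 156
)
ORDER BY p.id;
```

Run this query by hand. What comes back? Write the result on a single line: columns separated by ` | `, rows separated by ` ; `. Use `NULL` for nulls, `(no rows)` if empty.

2 | Kira ; 6 | Sol ; 13 | Yuki

For each accounts row, check whether any transactions with matching account_id has amount > 156.
Keep rows where that is true.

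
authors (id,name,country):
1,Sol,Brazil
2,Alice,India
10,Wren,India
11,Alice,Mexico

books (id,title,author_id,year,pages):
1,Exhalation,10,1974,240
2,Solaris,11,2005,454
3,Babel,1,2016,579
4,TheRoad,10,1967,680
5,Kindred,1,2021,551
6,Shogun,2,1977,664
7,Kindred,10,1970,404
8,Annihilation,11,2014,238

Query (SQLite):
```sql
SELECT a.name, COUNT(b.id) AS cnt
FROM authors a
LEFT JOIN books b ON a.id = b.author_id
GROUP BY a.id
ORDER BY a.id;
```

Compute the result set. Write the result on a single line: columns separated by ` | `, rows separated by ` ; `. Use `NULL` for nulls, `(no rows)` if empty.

Sol | 2 ; Alice | 1 ; Wren | 3 ; Alice | 2

LEFT JOIN keeps every authors row; unmatched ones get NULL for books columns.
Group by authors.id and compute COUNT(b.id). COUNT(col) of an all-NULL group is 0.
  1: ids {3, 5} → COUNT(b.id)=2
  2: ids {6} → COUNT(b.id)=1
  10: ids {1, 4, 7} → COUNT(b.id)=3
  11: ids {2, 8} → COUNT(b.id)=2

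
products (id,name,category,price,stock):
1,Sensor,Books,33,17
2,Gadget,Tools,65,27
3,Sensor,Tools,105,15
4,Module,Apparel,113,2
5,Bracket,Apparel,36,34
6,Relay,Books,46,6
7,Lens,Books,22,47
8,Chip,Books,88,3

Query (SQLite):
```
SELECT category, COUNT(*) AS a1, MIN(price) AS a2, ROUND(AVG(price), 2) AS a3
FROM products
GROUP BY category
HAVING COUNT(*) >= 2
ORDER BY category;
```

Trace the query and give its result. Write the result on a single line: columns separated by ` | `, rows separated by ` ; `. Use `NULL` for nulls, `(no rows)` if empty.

Apparel | 2 | 36 | 74.5 ; Books | 4 | 22 | 47.25 ; Tools | 2 | 65 | 85

Group products by category.
Per group compute: COUNT(*), MIN(price), ROUND(AVG(price), 2).
HAVING: drop groups with fewer than 2 rows.
  Apparel: ids {4, 5} → COUNT(*)=2, MIN(price)=36, ROUND(AVG(price), 2)=74.5
  Books: ids {1, 6, 7, 8} → COUNT(*)=4, MIN(price)=22, ROUND(AVG(price), 2)=47.25
  Tools: ids {2, 3} → COUNT(*)=2, MIN(price)=65, ROUND(AVG(price), 2)=85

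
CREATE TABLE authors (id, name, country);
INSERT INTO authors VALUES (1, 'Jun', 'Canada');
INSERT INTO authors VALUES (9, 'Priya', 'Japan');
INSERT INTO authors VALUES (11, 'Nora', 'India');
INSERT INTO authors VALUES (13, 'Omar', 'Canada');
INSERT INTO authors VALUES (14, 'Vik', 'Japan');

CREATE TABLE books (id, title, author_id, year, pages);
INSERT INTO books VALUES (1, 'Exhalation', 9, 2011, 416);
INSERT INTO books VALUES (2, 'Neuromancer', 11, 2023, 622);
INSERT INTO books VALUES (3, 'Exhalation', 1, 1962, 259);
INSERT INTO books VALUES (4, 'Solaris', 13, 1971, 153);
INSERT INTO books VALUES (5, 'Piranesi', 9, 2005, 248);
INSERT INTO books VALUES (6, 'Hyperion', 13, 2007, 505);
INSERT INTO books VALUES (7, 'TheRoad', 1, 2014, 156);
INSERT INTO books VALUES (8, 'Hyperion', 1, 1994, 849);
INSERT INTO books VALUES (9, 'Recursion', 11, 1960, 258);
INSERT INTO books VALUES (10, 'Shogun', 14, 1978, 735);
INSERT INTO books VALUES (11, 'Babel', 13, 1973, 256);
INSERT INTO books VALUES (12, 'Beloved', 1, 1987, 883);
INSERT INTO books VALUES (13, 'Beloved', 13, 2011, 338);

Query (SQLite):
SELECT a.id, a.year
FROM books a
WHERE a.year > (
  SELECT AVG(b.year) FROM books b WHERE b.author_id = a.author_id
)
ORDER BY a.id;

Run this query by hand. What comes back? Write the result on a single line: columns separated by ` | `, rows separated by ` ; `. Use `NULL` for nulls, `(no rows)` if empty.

1 | 2011 ; 2 | 2023 ; 6 | 2007 ; 7 | 2014 ; 8 | 1994 ; 13 | 2011

For each books row a, compute AVG(year) over rows sharing a.author_id.
Keep row a if a.year > that per-group AVG.
  author_id=1: AVG(year) = 1989.25
  author_id=9: AVG(year) = 2008.0
  author_id=11: AVG(year) = 1991.5
  author_id=13: AVG(year) = 1990.5
  author_id=14: AVG(year) = 1978.0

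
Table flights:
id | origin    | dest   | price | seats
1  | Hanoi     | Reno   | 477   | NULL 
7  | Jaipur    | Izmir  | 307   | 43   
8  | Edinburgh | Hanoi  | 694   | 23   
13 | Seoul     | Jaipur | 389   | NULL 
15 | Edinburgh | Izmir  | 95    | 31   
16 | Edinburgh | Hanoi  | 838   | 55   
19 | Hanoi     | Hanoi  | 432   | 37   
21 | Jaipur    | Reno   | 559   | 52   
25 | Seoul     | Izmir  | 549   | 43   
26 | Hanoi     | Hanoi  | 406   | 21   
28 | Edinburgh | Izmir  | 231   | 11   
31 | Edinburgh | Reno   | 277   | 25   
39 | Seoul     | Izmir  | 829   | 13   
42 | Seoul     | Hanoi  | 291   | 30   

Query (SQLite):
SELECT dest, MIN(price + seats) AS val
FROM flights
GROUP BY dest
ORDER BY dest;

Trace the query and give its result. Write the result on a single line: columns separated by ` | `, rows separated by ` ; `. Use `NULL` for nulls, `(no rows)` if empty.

For each row compute price + seats.
Group by dest; take MIN of the expression per group.
  Hanoi: ids {8, 16, 19, 26, 42} → MIN(price + seats)=321
  Izmir: ids {7, 15, 25, 28, 39} → MIN(price + seats)=126
  Jaipur: ids {13} → MIN(price + seats)=NULL
  Reno: ids {1, 21, 31} → MIN(price + seats)=302

Hanoi | 321 ; Izmir | 126 ; Jaipur | NULL ; Reno | 302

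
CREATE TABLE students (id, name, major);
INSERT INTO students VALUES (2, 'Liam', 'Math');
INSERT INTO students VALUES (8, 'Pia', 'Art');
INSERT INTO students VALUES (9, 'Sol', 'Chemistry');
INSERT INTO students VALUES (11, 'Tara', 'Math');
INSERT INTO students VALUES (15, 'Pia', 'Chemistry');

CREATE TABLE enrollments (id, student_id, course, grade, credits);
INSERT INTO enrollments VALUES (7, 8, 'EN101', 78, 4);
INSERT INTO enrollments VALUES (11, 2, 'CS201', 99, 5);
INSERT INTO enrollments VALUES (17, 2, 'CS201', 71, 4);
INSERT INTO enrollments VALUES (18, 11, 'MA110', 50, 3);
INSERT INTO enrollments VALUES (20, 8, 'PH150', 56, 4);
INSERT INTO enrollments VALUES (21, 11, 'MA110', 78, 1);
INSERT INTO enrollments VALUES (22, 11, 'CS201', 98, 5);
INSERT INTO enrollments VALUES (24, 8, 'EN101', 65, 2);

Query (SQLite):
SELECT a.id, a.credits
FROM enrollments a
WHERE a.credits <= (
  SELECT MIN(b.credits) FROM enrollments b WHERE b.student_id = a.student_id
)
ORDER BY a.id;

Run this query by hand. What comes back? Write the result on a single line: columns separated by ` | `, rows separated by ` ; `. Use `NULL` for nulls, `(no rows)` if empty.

For each enrollments row a, compute MIN(credits) over rows sharing a.student_id.
Keep row a if a.credits <= that per-group MIN.
  student_id=2: MIN(credits) = 4
  student_id=8: MIN(credits) = 2
  student_id=11: MIN(credits) = 1

17 | 4 ; 21 | 1 ; 24 | 2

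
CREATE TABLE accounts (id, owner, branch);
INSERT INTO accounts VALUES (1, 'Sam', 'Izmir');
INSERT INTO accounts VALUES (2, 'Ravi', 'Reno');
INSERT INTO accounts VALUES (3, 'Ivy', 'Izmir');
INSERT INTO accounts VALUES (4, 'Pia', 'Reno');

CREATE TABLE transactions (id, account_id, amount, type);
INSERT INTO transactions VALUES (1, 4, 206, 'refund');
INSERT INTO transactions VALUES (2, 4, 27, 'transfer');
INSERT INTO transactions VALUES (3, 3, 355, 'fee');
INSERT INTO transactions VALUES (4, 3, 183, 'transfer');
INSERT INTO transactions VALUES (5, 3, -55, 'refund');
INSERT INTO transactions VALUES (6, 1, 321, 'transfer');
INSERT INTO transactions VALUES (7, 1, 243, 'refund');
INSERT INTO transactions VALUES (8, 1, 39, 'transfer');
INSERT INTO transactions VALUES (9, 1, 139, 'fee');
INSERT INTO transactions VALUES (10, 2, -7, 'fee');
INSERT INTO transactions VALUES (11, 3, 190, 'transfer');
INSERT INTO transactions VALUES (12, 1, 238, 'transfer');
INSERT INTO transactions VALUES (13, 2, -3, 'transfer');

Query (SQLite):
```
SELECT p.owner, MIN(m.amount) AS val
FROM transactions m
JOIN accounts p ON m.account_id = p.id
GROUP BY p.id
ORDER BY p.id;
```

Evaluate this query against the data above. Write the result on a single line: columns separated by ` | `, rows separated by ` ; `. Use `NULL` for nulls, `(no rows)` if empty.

Join each transactions row to its accounts via account_id.
Group joined rows by accounts.id; compute MIN(m.amount) per group.
  1: ids {6, 7, 8, 9, 12} → MIN(m.amount)=39
  2: ids {10, 13} → MIN(m.amount)=-7
  3: ids {3, 4, 5, 11} → MIN(m.amount)=-55
  4: ids {1, 2} → MIN(m.amount)=27

Sam | 39 ; Ravi | -7 ; Ivy | -55 ; Pia | 27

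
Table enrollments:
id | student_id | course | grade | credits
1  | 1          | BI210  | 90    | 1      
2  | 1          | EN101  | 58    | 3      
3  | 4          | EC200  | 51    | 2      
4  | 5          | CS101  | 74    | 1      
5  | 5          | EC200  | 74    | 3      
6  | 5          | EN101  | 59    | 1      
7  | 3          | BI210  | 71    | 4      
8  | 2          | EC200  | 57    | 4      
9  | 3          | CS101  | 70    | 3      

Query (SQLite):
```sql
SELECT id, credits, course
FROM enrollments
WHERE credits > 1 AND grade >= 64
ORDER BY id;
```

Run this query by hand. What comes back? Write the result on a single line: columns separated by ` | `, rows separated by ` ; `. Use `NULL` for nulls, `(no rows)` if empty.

5 | 3 | EC200 ; 7 | 4 | BI210 ; 9 | 3 | CS101

credits > 1: ids {2, 3, 5, 7, 8, 9}
grade >= 64: ids {1, 4, 5, 7, 9}
Combine with AND.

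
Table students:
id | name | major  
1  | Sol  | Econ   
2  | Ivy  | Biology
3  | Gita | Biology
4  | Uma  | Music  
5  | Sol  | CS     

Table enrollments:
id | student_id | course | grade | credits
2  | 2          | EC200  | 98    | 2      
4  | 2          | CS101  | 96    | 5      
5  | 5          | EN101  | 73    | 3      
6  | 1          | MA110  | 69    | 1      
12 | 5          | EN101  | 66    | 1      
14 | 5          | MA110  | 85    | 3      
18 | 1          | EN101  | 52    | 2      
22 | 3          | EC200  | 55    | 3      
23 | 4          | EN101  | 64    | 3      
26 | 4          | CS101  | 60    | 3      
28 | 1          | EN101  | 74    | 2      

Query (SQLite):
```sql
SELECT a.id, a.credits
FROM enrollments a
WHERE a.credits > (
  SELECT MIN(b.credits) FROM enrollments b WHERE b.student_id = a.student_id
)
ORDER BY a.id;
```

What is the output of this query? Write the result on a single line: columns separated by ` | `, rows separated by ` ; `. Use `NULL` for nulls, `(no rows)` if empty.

4 | 5 ; 5 | 3 ; 14 | 3 ; 18 | 2 ; 28 | 2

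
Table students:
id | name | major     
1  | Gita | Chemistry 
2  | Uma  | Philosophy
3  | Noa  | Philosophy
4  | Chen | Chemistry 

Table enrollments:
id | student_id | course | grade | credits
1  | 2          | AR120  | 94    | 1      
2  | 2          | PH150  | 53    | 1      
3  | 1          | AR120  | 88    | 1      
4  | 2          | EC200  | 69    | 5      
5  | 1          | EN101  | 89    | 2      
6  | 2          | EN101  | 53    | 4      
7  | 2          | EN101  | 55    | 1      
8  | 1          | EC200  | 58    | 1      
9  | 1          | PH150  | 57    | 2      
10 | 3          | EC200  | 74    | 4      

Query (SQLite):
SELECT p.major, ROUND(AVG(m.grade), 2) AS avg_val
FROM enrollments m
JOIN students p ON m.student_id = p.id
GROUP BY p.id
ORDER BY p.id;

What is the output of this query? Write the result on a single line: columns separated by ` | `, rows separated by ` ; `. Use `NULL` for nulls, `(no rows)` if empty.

Chemistry | 73 ; Philosophy | 64.8 ; Philosophy | 74

Join each enrollments row to its students via student_id.
Group joined rows by students.id; compute ROUND(AVG(m.grade), 2) per group.
  1: ids {3, 5, 8, 9} → ROUND(AVG(m.grade), 2)=73
  2: ids {1, 2, 4, 6, 7} → ROUND(AVG(m.grade), 2)=64.8
  3: ids {10} → ROUND(AVG(m.grade), 2)=74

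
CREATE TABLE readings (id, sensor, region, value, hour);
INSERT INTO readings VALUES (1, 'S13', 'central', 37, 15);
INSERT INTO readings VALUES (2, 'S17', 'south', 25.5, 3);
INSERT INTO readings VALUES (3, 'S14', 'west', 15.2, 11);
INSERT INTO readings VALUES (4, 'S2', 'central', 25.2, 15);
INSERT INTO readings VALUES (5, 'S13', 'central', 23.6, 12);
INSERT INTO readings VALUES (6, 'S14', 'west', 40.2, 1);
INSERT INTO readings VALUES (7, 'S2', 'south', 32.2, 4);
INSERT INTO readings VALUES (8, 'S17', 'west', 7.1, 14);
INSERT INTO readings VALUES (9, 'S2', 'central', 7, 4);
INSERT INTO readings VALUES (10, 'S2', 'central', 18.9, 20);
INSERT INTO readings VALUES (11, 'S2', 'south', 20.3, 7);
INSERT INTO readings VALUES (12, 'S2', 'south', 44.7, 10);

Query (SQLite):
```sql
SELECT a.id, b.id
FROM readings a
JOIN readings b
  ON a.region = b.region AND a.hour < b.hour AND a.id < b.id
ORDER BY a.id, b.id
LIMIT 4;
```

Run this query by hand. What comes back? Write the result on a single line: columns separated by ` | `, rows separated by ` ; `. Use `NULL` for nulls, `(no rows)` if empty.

1 | 10 ; 2 | 7 ; 2 | 11 ; 2 | 12

Pairs (a,b) with same region, a.hour < b.hour, a.id < b.id.
region groups: central:{1,4,5,9,10} south:{2,7,11,12} west:{3,6,8}
Ordered by (a.id, b.id); first 4.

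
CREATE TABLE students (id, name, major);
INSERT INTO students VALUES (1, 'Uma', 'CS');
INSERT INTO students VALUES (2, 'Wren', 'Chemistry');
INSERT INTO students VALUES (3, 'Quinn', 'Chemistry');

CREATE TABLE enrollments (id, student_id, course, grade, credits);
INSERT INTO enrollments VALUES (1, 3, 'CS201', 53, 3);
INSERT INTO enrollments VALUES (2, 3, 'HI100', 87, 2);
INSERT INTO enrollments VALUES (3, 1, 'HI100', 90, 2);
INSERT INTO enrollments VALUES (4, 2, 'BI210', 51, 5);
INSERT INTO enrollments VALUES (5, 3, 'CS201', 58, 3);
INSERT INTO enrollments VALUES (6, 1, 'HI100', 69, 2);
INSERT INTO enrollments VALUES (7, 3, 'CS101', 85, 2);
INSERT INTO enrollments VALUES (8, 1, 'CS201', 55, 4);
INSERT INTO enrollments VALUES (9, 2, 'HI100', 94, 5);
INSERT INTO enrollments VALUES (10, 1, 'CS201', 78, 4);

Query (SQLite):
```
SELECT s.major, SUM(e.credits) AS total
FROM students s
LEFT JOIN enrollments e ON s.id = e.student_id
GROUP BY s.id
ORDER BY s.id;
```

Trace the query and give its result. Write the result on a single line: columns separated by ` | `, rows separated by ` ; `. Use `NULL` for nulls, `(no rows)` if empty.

CS | 12 ; Chemistry | 10 ; Chemistry | 10

LEFT JOIN keeps every students row; unmatched ones get NULL for enrollments columns.
Group by students.id and compute SUM(e.credits). SUM over an all-NULL group is NULL.
  1: ids {3, 6, 8, 10} → SUM(e.credits)=12
  2: ids {4, 9} → SUM(e.credits)=10
  3: ids {1, 2, 5, 7} → SUM(e.credits)=10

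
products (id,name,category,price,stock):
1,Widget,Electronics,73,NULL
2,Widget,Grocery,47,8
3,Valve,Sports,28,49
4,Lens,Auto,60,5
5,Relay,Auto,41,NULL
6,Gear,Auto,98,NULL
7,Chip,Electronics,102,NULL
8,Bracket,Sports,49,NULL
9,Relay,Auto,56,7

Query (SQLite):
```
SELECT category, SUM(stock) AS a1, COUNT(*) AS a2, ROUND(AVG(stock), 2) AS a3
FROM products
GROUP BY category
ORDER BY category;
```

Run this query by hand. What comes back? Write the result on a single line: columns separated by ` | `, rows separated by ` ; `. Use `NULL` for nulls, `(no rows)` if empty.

Group products by category.
Per group compute: SUM(stock), COUNT(*), ROUND(AVG(stock), 2).
  Auto: ids {4, 5, 6, 9} → SUM(stock)=12, COUNT(*)=4, ROUND(AVG(stock), 2)=6
  Electronics: ids {1, 7} → SUM(stock)=NULL, COUNT(*)=2, ROUND(AVG(stock), 2)=NULL
  Grocery: ids {2} → SUM(stock)=8, COUNT(*)=1, ROUND(AVG(stock), 2)=8
  Sports: ids {3, 8} → SUM(stock)=49, COUNT(*)=2, ROUND(AVG(stock), 2)=49

Auto | 12 | 4 | 6 ; Electronics | NULL | 2 | NULL ; Grocery | 8 | 1 | 8 ; Sports | 49 | 2 | 49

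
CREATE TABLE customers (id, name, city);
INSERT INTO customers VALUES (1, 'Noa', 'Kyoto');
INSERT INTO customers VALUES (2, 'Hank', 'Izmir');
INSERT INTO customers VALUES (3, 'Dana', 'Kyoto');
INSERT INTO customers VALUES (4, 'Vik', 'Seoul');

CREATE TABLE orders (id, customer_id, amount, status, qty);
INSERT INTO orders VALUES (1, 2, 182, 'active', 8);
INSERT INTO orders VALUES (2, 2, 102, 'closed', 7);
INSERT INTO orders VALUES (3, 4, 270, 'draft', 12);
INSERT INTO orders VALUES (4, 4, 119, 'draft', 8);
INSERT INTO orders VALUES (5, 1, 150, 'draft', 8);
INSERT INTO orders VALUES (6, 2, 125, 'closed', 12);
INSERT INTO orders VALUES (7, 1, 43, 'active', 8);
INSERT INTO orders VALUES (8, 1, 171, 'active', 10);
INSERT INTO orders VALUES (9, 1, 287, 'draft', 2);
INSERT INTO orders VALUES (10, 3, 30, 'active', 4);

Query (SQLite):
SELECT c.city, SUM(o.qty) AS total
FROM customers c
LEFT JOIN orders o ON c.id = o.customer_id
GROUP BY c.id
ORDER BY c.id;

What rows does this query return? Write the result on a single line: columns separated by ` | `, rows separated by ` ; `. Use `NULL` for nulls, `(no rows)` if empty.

Kyoto | 28 ; Izmir | 27 ; Kyoto | 4 ; Seoul | 20

LEFT JOIN keeps every customers row; unmatched ones get NULL for orders columns.
Group by customers.id and compute SUM(o.qty). SUM over an all-NULL group is NULL.
  1: ids {5, 7, 8, 9} → SUM(o.qty)=28
  2: ids {1, 2, 6} → SUM(o.qty)=27
  3: ids {10} → SUM(o.qty)=4
  4: ids {3, 4} → SUM(o.qty)=20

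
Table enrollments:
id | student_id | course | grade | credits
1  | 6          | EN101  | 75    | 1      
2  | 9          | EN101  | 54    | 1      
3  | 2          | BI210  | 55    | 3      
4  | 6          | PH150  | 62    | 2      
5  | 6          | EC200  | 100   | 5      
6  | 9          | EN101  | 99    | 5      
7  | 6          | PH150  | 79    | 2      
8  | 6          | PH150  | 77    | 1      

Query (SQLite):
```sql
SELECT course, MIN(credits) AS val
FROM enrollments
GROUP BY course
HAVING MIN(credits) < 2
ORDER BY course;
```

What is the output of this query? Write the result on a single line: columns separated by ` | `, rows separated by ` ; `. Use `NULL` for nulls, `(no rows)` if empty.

EN101 | 1 ; PH150 | 1

Partition enrollments by course; compute MIN(credits) within each group.
HAVING: keep groups where MIN(credits) < 2.
  BI210: ids {3} → MIN(credits)=3
  EC200: ids {5} → MIN(credits)=5
  EN101: ids {1, 2, 6} → MIN(credits)=1
  PH150: ids {4, 7, 8} → MIN(credits)=1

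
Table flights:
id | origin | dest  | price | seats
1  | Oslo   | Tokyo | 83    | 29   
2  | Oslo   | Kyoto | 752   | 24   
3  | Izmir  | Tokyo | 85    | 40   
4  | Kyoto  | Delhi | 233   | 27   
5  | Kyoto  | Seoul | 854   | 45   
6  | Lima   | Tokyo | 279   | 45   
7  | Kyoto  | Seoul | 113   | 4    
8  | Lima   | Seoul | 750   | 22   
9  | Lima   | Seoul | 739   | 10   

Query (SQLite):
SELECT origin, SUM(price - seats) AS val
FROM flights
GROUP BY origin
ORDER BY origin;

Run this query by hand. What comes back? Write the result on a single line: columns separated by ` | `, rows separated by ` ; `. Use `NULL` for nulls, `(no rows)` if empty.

Izmir | 45 ; Kyoto | 1124 ; Lima | 1691 ; Oslo | 782

For each row compute price - seats.
Group by origin; take SUM of the expression per group.
  Izmir: ids {3} → SUM(price - seats)=45
  Kyoto: ids {4, 5, 7} → SUM(price - seats)=1124
  Lima: ids {6, 8, 9} → SUM(price - seats)=1691
  Oslo: ids {1, 2} → SUM(price - seats)=782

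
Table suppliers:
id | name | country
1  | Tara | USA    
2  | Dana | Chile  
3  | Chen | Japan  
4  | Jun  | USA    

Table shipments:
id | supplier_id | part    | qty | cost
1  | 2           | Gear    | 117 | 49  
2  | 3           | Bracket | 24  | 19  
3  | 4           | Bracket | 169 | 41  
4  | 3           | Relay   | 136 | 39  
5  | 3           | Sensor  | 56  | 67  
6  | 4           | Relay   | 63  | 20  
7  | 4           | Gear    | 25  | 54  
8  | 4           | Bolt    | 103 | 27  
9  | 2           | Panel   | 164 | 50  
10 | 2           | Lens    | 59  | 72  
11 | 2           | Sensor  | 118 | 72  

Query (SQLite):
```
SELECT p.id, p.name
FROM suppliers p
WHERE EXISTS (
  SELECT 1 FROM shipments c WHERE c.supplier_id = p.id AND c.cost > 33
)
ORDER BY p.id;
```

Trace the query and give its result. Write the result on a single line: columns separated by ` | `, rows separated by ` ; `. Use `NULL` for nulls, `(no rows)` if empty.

2 | Dana ; 3 | Chen ; 4 | Jun

For each suppliers row, check whether any shipments with matching supplier_id has cost > 33.
Keep rows where that is true.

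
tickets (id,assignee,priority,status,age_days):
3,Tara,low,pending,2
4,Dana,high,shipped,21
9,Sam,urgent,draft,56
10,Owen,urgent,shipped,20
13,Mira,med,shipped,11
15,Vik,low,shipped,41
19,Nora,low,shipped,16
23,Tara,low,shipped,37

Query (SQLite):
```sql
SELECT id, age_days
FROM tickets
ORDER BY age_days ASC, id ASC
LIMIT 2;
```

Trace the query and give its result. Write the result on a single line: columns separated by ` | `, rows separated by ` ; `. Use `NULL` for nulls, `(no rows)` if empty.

3 | 2 ; 13 | 11

Sort by age_days asc, tiebreak id asc: (2, id=3), (11, id=13), (16, id=19), (20, id=10), (21, id=4) …. Take first 2.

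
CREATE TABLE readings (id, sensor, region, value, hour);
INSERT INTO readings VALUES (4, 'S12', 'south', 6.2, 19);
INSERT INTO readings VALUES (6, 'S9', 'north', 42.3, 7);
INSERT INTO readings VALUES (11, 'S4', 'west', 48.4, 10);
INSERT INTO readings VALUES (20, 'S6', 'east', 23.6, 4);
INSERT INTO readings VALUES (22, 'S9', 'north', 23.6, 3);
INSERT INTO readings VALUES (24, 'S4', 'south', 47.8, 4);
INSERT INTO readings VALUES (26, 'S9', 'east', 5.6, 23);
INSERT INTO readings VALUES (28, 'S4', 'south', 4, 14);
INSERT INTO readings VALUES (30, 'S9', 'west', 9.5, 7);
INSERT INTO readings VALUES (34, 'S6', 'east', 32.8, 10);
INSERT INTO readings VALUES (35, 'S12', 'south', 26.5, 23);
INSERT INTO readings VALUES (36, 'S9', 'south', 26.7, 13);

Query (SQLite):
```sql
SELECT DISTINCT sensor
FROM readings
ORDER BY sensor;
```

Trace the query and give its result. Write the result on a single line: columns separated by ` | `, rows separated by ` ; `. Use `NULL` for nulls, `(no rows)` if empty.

S12 ; S4 ; S6 ; S9

Collect distinct sensor values from readings.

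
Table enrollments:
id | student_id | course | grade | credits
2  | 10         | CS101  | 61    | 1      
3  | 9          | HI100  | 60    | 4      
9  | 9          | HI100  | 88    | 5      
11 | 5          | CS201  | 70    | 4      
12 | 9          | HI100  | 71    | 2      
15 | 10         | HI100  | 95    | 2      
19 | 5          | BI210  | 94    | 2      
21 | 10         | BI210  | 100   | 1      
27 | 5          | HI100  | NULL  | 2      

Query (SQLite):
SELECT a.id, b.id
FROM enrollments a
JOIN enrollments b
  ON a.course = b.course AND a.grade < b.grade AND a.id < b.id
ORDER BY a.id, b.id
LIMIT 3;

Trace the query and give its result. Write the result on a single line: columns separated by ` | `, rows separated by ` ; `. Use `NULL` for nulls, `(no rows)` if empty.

3 | 9 ; 3 | 12 ; 3 | 15

Pairs (a,b) with same course, a.grade < b.grade, a.id < b.id.
course groups: BI210:{19,21} CS101:{2} CS201:{11} HI100:{3,9,12,15,27}
Ordered by (a.id, b.id); first 3.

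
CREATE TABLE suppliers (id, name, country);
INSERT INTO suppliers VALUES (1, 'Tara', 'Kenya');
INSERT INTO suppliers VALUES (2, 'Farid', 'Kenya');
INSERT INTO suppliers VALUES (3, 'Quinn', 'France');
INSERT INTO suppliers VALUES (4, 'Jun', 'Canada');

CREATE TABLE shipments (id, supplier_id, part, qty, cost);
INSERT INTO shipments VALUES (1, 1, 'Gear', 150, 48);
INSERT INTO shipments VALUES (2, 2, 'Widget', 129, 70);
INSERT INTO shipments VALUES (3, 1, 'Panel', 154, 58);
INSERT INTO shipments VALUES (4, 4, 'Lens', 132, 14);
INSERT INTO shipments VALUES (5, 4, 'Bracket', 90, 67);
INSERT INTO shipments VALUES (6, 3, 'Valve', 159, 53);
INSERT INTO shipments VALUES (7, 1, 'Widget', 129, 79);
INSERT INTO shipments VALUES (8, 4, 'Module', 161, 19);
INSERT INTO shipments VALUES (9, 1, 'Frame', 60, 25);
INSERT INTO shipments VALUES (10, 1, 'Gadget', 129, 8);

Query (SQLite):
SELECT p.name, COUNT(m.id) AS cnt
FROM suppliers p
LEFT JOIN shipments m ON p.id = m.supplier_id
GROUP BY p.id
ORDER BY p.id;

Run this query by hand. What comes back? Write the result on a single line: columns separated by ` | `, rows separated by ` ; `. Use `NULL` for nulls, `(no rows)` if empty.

LEFT JOIN keeps every suppliers row; unmatched ones get NULL for shipments columns.
Group by suppliers.id and compute COUNT(m.id). COUNT(col) of an all-NULL group is 0.
  1: ids {1, 3, 7, 9, 10} → COUNT(m.id)=5
  2: ids {2} → COUNT(m.id)=1
  3: ids {6} → COUNT(m.id)=1
  4: ids {4, 5, 8} → COUNT(m.id)=3

Tara | 5 ; Farid | 1 ; Quinn | 1 ; Jun | 3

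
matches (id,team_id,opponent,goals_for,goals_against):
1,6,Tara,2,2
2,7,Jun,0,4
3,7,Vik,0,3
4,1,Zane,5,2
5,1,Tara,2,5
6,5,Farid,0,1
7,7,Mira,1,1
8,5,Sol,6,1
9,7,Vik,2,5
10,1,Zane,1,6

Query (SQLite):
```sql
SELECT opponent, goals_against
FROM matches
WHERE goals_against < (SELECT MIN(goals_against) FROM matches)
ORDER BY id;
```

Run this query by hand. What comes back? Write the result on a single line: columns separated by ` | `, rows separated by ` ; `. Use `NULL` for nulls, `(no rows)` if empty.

Scalar subquery: MIN(goals_against) over all matches rows = 1.
Keep rows where goals_against < that value.

(no rows)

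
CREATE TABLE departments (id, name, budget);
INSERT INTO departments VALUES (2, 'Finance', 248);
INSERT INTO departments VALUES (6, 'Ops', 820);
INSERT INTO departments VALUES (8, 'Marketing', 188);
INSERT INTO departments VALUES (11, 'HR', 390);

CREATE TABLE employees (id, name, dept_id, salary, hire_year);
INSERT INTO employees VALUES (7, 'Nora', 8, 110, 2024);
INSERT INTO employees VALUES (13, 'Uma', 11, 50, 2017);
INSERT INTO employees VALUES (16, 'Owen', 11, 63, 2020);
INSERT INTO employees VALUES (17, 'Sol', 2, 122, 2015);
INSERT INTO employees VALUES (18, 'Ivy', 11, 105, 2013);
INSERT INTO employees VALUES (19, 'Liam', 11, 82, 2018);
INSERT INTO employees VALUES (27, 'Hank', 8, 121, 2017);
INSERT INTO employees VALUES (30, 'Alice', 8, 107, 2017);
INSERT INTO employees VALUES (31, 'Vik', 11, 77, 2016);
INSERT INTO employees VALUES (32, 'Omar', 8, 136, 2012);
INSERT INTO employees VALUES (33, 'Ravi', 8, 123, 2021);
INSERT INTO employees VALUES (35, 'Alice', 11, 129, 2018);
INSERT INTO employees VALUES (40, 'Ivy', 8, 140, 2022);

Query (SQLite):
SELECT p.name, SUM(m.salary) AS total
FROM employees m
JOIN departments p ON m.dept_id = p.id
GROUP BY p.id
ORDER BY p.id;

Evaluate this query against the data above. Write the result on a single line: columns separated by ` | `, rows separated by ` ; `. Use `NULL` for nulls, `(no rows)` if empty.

Finance | 122 ; Marketing | 737 ; HR | 506

Join each employees row to its departments via dept_id.
Group joined rows by departments.id; compute SUM(m.salary) per group.
  2: ids {17} → SUM(m.salary)=122
  8: ids {7, 27, 30, 32, 33, 40} → SUM(m.salary)=737
  11: ids {13, 16, 18, 19, 31, 35} → SUM(m.salary)=506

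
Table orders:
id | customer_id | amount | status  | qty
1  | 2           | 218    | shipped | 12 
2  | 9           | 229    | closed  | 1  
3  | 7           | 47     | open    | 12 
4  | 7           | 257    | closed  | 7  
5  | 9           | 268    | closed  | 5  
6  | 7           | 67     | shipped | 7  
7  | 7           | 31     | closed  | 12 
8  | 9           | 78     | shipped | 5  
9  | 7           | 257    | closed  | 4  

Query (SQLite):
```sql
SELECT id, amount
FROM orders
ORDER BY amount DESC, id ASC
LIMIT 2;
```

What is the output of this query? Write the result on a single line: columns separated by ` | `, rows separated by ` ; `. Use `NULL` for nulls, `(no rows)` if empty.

Sort by amount desc, tiebreak id asc: (268, id=5), (257, id=4), (257, id=9), (229, id=2), (218, id=1) …. Take first 2.

5 | 268 ; 4 | 257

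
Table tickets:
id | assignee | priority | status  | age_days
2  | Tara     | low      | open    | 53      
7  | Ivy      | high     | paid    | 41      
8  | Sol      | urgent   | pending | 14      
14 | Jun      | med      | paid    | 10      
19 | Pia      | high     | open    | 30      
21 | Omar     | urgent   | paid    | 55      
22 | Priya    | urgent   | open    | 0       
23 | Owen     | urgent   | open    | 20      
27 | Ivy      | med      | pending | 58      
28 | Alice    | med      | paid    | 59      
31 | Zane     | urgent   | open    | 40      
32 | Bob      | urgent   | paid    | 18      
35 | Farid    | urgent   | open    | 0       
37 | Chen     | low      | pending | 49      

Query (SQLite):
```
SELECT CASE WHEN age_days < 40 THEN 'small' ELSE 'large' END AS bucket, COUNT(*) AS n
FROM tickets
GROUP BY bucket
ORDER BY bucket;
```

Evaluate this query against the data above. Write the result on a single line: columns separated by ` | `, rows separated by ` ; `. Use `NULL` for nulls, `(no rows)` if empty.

Bucket rows by age_days < 40 → 'small' else 'large'; count each bucket.

large | 7 ; small | 7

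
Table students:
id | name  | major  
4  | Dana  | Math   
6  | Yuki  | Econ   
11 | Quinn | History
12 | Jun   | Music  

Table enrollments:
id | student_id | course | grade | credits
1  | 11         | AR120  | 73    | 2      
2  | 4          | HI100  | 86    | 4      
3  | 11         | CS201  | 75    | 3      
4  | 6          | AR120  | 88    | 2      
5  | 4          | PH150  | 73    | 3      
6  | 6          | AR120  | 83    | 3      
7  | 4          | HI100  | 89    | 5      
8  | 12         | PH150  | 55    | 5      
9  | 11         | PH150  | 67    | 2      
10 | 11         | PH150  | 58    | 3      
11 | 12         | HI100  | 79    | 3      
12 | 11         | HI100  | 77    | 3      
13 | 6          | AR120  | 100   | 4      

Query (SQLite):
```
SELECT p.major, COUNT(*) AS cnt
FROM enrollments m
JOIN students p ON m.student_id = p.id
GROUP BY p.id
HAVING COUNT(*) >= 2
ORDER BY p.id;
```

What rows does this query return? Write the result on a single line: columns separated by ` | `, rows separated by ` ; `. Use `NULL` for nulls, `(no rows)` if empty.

Math | 3 ; Econ | 3 ; History | 5 ; Music | 2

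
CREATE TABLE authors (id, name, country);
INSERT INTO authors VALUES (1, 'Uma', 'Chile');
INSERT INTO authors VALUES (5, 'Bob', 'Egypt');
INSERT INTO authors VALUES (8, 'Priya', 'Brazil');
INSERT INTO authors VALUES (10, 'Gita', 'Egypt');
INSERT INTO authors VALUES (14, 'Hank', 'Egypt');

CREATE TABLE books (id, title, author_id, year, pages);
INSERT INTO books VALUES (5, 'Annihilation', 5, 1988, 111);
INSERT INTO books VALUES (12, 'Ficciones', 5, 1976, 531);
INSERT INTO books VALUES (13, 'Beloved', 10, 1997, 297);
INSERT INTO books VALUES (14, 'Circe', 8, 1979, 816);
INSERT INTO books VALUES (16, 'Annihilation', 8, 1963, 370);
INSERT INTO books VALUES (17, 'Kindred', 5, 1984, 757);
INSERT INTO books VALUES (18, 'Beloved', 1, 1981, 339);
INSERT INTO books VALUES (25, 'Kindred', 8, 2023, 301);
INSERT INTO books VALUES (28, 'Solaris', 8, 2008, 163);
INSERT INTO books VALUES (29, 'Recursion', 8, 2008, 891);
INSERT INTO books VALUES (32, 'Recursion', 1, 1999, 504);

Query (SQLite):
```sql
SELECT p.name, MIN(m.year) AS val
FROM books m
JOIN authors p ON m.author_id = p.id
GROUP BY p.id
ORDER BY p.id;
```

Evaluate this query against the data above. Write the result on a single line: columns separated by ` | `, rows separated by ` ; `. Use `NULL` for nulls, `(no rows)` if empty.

Uma | 1981 ; Bob | 1976 ; Priya | 1963 ; Gita | 1997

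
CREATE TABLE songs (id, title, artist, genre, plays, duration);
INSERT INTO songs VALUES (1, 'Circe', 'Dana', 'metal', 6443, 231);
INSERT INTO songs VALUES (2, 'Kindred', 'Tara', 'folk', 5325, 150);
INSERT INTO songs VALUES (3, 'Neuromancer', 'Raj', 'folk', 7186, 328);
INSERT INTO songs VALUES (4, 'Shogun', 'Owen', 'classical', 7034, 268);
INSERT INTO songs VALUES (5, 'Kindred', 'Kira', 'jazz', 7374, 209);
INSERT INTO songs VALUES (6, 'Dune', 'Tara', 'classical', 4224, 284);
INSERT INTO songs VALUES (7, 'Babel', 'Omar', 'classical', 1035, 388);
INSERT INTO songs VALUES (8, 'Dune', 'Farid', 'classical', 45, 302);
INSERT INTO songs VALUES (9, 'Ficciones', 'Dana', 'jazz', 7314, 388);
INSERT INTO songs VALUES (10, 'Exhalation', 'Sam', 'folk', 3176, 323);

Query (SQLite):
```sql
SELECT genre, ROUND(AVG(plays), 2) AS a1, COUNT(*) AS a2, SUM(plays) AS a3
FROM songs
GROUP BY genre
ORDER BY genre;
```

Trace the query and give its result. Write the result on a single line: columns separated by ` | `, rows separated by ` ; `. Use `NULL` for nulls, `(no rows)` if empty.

classical | 3084.5 | 4 | 12338 ; folk | 5229 | 3 | 15687 ; jazz | 7344 | 2 | 14688 ; metal | 6443 | 1 | 6443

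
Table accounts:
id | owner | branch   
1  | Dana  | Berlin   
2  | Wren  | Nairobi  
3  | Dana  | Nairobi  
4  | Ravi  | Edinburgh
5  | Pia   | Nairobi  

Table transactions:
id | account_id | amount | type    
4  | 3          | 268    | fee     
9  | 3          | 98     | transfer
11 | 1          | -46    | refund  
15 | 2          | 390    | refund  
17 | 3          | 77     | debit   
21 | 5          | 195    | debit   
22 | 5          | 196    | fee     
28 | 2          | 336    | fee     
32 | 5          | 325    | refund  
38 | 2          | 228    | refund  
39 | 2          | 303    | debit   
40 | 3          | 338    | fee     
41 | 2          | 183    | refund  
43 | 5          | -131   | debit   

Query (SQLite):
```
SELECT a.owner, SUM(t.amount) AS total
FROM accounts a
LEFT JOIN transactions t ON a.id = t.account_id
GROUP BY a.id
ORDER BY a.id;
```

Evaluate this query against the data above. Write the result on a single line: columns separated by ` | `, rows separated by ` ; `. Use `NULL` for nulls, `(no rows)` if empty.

Dana | -46 ; Wren | 1440 ; Dana | 781 ; Ravi | NULL ; Pia | 585

LEFT JOIN keeps every accounts row; unmatched ones get NULL for transactions columns.
Group by accounts.id and compute SUM(t.amount). SUM over an all-NULL group is NULL.
  1: ids {11} → SUM(t.amount)=-46
  2: ids {15, 28, 38, 39, 41} → SUM(t.amount)=1440
  3: ids {4, 9, 17, 40} → SUM(t.amount)=781
  4: ids {—} → SUM(t.amount)=NULL
  5: ids {21, 22, 32, 43} → SUM(t.amount)=585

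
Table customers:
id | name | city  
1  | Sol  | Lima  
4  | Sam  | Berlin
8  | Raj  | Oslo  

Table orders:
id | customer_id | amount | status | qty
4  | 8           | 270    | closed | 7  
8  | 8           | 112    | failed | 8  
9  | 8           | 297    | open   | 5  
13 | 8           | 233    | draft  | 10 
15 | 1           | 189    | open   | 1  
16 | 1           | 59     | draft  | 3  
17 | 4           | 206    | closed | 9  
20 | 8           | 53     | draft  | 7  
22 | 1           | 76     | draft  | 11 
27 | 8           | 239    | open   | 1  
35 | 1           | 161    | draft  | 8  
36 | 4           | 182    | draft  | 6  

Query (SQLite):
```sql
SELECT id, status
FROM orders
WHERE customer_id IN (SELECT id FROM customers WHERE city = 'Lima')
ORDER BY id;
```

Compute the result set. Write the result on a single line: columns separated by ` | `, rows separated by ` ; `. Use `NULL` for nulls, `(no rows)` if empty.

Inner query: customers.id where city = 'Lima'.
Outer: keep orders rows whose customer_id is in that set.
Inner query → {1}

15 | open ; 16 | draft ; 22 | draft ; 35 | draft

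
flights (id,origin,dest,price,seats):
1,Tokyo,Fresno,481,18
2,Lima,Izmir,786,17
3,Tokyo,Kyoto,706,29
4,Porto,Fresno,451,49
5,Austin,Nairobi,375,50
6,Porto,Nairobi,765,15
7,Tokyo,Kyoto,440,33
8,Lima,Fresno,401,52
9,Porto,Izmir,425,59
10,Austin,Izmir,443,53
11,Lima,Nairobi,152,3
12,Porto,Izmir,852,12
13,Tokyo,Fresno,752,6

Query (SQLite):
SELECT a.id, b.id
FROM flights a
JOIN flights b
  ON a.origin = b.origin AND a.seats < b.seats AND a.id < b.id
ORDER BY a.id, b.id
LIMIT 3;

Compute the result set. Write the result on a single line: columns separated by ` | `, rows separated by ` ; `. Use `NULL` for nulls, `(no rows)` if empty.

1 | 3 ; 1 | 7 ; 2 | 8

Pairs (a,b) with same origin, a.seats < b.seats, a.id < b.id.
origin groups: Austin:{5,10} Lima:{2,8,11} Porto:{4,6,9,12} Tokyo:{1,3,7,13}
Ordered by (a.id, b.id); first 3.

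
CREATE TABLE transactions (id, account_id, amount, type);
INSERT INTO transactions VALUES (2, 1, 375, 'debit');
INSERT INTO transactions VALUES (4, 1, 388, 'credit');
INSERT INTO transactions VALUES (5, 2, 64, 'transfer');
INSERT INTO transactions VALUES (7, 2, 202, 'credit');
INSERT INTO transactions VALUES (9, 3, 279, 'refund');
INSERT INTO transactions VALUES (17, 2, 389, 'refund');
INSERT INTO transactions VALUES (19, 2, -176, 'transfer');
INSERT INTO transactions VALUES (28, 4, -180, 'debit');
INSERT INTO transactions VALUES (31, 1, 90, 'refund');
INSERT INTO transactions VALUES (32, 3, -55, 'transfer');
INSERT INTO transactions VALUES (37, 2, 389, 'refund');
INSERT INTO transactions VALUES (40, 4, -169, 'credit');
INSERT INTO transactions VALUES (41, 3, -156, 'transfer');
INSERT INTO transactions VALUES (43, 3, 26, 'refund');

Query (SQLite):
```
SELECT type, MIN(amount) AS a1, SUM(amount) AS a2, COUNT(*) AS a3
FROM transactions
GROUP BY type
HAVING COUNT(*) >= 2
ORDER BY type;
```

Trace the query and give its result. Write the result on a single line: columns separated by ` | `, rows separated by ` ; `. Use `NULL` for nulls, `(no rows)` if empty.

credit | -169 | 421 | 3 ; debit | -180 | 195 | 2 ; refund | 26 | 1173 | 5 ; transfer | -176 | -323 | 4

Group transactions by type.
Per group compute: MIN(amount), SUM(amount), COUNT(*).
HAVING: drop groups with fewer than 2 rows.
  credit: ids {4, 7, 40} → MIN(amount)=-169, SUM(amount)=421, COUNT(*)=3
  debit: ids {2, 28} → MIN(amount)=-180, SUM(amount)=195, COUNT(*)=2
  refund: ids {9, 17, 31, 37, 43} → MIN(amount)=26, SUM(amount)=1173, COUNT(*)=5
  transfer: ids {5, 19, 32, 41} → MIN(amount)=-176, SUM(amount)=-323, COUNT(*)=4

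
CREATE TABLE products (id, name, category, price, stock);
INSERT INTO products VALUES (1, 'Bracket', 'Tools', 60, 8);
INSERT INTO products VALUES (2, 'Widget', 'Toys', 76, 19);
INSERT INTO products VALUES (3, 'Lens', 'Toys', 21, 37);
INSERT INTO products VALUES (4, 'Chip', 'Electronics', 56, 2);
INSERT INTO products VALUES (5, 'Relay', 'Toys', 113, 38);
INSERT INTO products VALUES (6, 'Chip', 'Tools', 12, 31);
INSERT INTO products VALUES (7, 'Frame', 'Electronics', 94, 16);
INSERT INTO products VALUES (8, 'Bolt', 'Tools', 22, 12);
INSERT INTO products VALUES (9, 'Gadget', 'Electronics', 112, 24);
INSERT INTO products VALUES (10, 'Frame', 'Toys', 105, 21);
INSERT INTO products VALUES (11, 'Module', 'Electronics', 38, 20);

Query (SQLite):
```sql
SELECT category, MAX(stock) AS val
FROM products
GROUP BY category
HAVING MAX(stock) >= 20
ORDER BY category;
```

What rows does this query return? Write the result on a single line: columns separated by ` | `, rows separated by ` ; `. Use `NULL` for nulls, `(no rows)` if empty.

Electronics | 24 ; Tools | 31 ; Toys | 38

Partition products by category; compute MAX(stock) within each group.
HAVING: keep groups where MAX(stock) >= 20.
  Electronics: ids {4, 7, 9, 11} → MAX(stock)=24
  Tools: ids {1, 6, 8} → MAX(stock)=31
  Toys: ids {2, 3, 5, 10} → MAX(stock)=38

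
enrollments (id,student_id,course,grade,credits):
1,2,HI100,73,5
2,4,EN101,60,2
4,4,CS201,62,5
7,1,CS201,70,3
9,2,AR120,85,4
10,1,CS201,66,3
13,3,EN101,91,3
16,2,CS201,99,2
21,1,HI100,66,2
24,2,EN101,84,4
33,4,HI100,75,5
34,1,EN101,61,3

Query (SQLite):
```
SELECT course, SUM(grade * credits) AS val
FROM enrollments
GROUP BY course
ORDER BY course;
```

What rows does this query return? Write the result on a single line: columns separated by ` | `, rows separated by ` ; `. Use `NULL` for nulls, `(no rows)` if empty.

AR120 | 340 ; CS201 | 916 ; EN101 | 912 ; HI100 | 872

For each row compute grade * credits.
Group by course; take SUM of the expression per group.
  AR120: ids {9} → SUM(grade * credits)=340
  CS201: ids {4, 7, 10, 16} → SUM(grade * credits)=916
  EN101: ids {2, 13, 24, 34} → SUM(grade * credits)=912
  HI100: ids {1, 21, 33} → SUM(grade * credits)=872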